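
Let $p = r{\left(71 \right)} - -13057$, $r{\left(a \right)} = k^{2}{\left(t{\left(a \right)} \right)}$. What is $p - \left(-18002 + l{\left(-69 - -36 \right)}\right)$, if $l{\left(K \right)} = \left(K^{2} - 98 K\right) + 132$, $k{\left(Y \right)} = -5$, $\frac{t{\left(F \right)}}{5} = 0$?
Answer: $26629$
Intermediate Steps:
$t{\left(F \right)} = 0$ ($t{\left(F \right)} = 5 \cdot 0 = 0$)
$l{\left(K \right)} = 132 + K^{2} - 98 K$
$r{\left(a \right)} = 25$ ($r{\left(a \right)} = \left(-5\right)^{2} = 25$)
$p = 13082$ ($p = 25 - -13057 = 25 + 13057 = 13082$)
$p - \left(-18002 + l{\left(-69 - -36 \right)}\right) = 13082 - \left(-17870 + \left(-69 - -36\right)^{2} - 98 \left(-69 - -36\right)\right) = 13082 - \left(-17870 + \left(-69 + 36\right)^{2} - 98 \left(-69 + 36\right)\right) = 13082 + \left(18002 - \left(132 + \left(-33\right)^{2} - -3234\right)\right) = 13082 + \left(18002 - \left(132 + 1089 + 3234\right)\right) = 13082 + \left(18002 - 4455\right) = 13082 + 13547 = 26629$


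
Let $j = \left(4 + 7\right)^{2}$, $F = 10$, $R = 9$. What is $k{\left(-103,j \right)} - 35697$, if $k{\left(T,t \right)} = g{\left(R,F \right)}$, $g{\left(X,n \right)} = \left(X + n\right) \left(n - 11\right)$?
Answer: $-35716$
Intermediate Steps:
$g{\left(X,n \right)} = \left(-11 + n\right) \left(X + n\right)$ ($g{\left(X,n \right)} = \left(X + n\right) \left(-11 + n\right) = \left(-11 + n\right) \left(X + n\right)$)
$j = 121$ ($j = 11^{2} = 121$)
$k{\left(T,t \right)} = -19$ ($k{\left(T,t \right)} = 10^{2} - 99 - 110 + 9 \cdot 10 = 100 - 99 - 110 + 90 = -19$)
$k{\left(-103,j \right)} - 35697 = -19 - 35697 = -35716$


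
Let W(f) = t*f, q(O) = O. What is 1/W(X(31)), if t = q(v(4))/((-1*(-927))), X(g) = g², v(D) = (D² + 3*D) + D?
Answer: 927/30752 ≈ 0.030144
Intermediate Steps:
v(D) = D² + 4*D
t = 32/927 (t = (4*(4 + 4))/((-1*(-927))) = (4*8)/927 = 32*(1/927) = 32/927 ≈ 0.034520)
W(f) = 32*f/927
1/W(X(31)) = 1/((32/927)*31²) = 1/((32/927)*961) = 1/(30752/927) = 927/30752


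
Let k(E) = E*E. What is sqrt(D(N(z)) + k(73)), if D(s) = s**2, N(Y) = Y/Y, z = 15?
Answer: sqrt(5330) ≈ 73.007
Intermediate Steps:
N(Y) = 1
k(E) = E**2
sqrt(D(N(z)) + k(73)) = sqrt(1**2 + 73**2) = sqrt(1 + 5329) = sqrt(5330)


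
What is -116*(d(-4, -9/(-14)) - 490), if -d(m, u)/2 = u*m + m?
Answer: 387208/7 ≈ 55315.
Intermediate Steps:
d(m, u) = -2*m - 2*m*u (d(m, u) = -2*(u*m + m) = -2*(m*u + m) = -2*(m + m*u) = -2*m - 2*m*u)
-116*(d(-4, -9/(-14)) - 490) = -116*(-2*(-4)*(1 - 9/(-14)) - 490) = -116*(-2*(-4)*(1 - 9*(-1/14)) - 490) = -116*(-2*(-4)*(1 + 9/14) - 490) = -116*(-2*(-4)*23/14 - 490) = -116*(92/7 - 490) = -116*(-3338/7) = 387208/7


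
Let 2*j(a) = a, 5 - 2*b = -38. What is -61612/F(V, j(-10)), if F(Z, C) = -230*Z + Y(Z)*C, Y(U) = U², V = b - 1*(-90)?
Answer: 246448/351225 ≈ 0.70168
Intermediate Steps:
b = 43/2 (b = 5/2 - ½*(-38) = 5/2 + 19 = 43/2 ≈ 21.500)
V = 223/2 (V = 43/2 - 1*(-90) = 43/2 + 90 = 223/2 ≈ 111.50)
j(a) = a/2
F(Z, C) = -230*Z + C*Z² (F(Z, C) = -230*Z + Z²*C = -230*Z + C*Z²)
-61612/F(V, j(-10)) = -61612*2/(223*(-230 + ((½)*(-10))*(223/2))) = -61612*2/(223*(-230 - 5*223/2)) = -61612*2/(223*(-230 - 1115/2)) = -61612/((223/2)*(-1575/2)) = -61612/(-351225/4) = -61612*(-4/351225) = 246448/351225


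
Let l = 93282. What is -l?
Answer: -93282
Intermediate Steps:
-l = -1*93282 = -93282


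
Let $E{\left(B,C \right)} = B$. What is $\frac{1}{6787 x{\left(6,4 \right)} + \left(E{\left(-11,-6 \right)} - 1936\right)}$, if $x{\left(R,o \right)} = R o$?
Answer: $\frac{1}{160941} \approx 6.2135 \cdot 10^{-6}$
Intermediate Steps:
$\frac{1}{6787 x{\left(6,4 \right)} + \left(E{\left(-11,-6 \right)} - 1936\right)} = \frac{1}{6787 \cdot 6 \cdot 4 - 1947} = \frac{1}{6787 \cdot 24 - 1947} = \frac{1}{162888 - 1947} = \frac{1}{160941}$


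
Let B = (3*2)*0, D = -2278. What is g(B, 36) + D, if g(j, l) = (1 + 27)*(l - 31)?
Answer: -2138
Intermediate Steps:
B = 0 (B = 6*0 = 0)
g(j, l) = -868 + 28*l (g(j, l) = 28*(-31 + l) = -868 + 28*l)
g(B, 36) + D = (-868 + 28*36) - 2278 = (-868 + 1008) - 2278 = 140 - 2278 = -2138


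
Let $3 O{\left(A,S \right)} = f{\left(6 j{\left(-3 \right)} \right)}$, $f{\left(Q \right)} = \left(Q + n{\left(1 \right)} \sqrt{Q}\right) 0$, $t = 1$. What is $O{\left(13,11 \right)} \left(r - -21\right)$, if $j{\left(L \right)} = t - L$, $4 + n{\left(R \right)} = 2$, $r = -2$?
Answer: $0$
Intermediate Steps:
$n{\left(R \right)} = -2$ ($n{\left(R \right)} = -4 + 2 = -2$)
$j{\left(L \right)} = 1 - L$
$f{\left(Q \right)} = 0$ ($f{\left(Q \right)} = \left(Q - 2 \sqrt{Q}\right) 0 = 0$)
$O{\left(A,S \right)} = 0$ ($O{\left(A,S \right)} = \frac{1}{3} \cdot 0 = 0$)
$O{\left(13,11 \right)} \left(r - -21\right) = 0 \left(-2 - -21\right) = 0 \left(-2 + 21\right) = 0 \cdot 19 = 0$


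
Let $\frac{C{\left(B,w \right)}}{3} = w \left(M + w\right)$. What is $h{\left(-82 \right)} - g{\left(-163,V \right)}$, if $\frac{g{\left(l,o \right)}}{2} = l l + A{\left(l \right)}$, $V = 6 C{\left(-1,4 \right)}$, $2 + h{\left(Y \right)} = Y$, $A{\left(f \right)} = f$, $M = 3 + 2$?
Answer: $-52896$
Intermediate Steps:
$M = 5$
$C{\left(B,w \right)} = 3 w \left(5 + w\right)$
$h{\left(Y \right)} = -2 + Y$
$V = 648$ ($V = 6 \cdot 3 \cdot 4 \left(5 + 4\right) = 6 \cdot 3 \cdot 4 \cdot 9 = 6 \cdot 108 = 648$)
$g{\left(l,o \right)} = 2 l + 2 l^{2}$ ($g{\left(l,o \right)} = 2 \left(l l + l\right) = 2 \left(l^{2} + l\right) = 2 \left(l + l^{2}\right) = 2 l + 2 l^{2}$)
$h{\left(-82 \right)} - g{\left(-163,V \right)} = \left(-2 - 82\right) - 2 \left(-163\right) \left(1 - 163\right) = -84 - 2 \left(-163\right) \left(-162\right) = -84 - 52812 = -52896$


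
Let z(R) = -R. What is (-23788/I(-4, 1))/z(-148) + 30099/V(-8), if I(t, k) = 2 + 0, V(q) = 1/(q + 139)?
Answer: 291773759/74 ≈ 3.9429e+6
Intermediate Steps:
V(q) = 1/(139 + q)
I(t, k) = 2
(-23788/I(-4, 1))/z(-148) + 30099/V(-8) = (-23788/2)/((-1*(-148))) + 30099/(1/(139 - 8)) = -23788/2/148 + 30099/(1/131) = -313*38*(1/148) + 30099/(1/131) = -11894*1/148 + 30099*131 = -5947/74 + 3942969 = 291773759/74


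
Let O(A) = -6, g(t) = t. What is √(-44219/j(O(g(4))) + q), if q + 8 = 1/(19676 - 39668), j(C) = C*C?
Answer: I*√2521054610/1428 ≈ 35.161*I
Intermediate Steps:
j(C) = C²
q = -159937/19992 (q = -8 + 1/(19676 - 39668) = -8 + 1/(-19992) = -8 - 1/19992 = -159937/19992 ≈ -8.0000)
√(-44219/j(O(g(4))) + q) = √(-44219/((-6)²) - 159937/19992) = √(-44219/36 - 159937/19992) = √(-74148665/59976) = I*√2521054610/1428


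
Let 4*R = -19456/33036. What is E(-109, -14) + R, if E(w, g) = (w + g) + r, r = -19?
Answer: -1173994/8259 ≈ -142.15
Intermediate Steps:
R = -1216/8259 (R = (-19456/33036)/4 = (-19456*1/33036)/4 = (1/4)*(-4864/8259) = -1216/8259 ≈ -0.14723)
E(w, g) = -19 + g + w (E(w, g) = (w + g) - 19 = (g + w) - 19 = -19 + g + w)
E(-109, -14) + R = (-19 - 14 - 109) - 1216/8259 = -142 - 1216/8259 = -1173994/8259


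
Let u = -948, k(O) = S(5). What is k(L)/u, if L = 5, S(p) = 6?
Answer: -1/158 ≈ -0.0063291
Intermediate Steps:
k(O) = 6
k(L)/u = 6/(-948) = 6*(-1/948) = -1/158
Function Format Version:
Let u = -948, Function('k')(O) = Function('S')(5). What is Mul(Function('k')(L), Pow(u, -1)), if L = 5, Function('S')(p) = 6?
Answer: Rational(-1, 158) ≈ -0.0063291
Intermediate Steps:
Function('k')(O) = 6
Mul(Function('k')(L), Pow(u, -1)) = Mul(6, Pow(-948, -1)) = Mul(6, Rational(-1, 948)) = Rational(-1, 158)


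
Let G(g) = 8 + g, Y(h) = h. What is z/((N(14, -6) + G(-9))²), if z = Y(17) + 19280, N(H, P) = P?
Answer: 19297/49 ≈ 393.82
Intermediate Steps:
z = 19297 (z = 17 + 19280 = 19297)
z/((N(14, -6) + G(-9))²) = 19297/((-6 + (8 - 9))²) = 19297/((-6 - 1)²) = 19297/((-7)²) = 19297/49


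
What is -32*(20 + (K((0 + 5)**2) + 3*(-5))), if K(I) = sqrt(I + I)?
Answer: -160 - 160*sqrt(2) ≈ -386.27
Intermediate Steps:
K(I) = sqrt(2)*sqrt(I) (K(I) = sqrt(2*I) = sqrt(2)*sqrt(I))
-32*(20 + (K((0 + 5)**2) + 3*(-5))) = -32*(20 + (sqrt(2)*sqrt((0 + 5)**2) + 3*(-5))) = -32*(20 + (sqrt(2)*sqrt(5**2) - 15)) = -32*(20 + (sqrt(2)*sqrt(25) - 15)) = -32*(20 + (sqrt(2)*5 - 15)) = -32*(20 + (5*sqrt(2) - 15)) = -32*(20 + (-15 + 5*sqrt(2))) = -32*(5 + 5*sqrt(2)) = -160 - 160*sqrt(2)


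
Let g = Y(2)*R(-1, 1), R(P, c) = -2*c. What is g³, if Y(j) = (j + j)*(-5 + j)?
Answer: 13824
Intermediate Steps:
Y(j) = 2*j*(-5 + j) (Y(j) = (2*j)*(-5 + j) = 2*j*(-5 + j))
g = 24 (g = (2*2*(-5 + 2))*(-2*1) = (2*2*(-3))*(-2) = -12*(-2) = 24)
g³ = 24³ = 13824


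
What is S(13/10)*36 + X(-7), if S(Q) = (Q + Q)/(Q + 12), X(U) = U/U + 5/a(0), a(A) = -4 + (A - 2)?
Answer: 5749/798 ≈ 7.2043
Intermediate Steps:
a(A) = -6 + A (a(A) = -4 + (-2 + A) = -6 + A)
X(U) = ⅙ (X(U) = U/U + 5/(-6 + 0) = 1 + 5/(-6) = 1 + 5*(-⅙) = 1 - ⅚ = ⅙)
S(Q) = 2*Q/(12 + Q) (S(Q) = (2*Q)/(12 + Q) = 2*Q/(12 + Q))
S(13/10)*36 + X(-7) = (2*(13/10)/(12 + 13/10))*36 + ⅙ = (2*(13/10)/(133/10))*36 + ⅙ = (2*(13/10)*(10/133))*36 + ⅙ = (26/133)*36 + ⅙ = 936/133 + ⅙ = 5749/798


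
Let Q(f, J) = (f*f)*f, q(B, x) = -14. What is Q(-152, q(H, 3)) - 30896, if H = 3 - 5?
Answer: -3542704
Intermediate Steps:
H = -2
Q(f, J) = f³ (Q(f, J) = f²*f = f³)
Q(-152, q(H, 3)) - 30896 = (-152)³ - 30896 = -3511808 - 30896 = -3542704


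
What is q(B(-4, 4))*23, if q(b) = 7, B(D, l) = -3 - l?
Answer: 161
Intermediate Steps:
q(B(-4, 4))*23 = 7*23 = 161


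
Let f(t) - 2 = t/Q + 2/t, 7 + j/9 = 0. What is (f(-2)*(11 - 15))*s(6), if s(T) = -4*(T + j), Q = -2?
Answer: -1824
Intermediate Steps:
j = -63 (j = -63 + 9*0 = -63 + 0 = -63)
s(T) = 252 - 4*T (s(T) = -4*(T - 63) = -4*(-63 + T) = 252 - 4*T)
f(t) = 2 + 2/t - t/2 (f(t) = 2 + (t/(-2) + 2/t) = 2 + (t*(-½) + 2/t) = 2 + (-t/2 + 2/t) = 2 + (2/t - t/2) = 2 + 2/t - t/2)
(f(-2)*(11 - 15))*s(6) = ((2 + 2/(-2) - ½*(-2))*(11 - 15))*(252 - 4*6) = ((2 + 2*(-½) + 1)*(-4))*(252 - 24) = ((2 - 1 + 1)*(-4))*228 = (2*(-4))*228 = -8*228 = -1824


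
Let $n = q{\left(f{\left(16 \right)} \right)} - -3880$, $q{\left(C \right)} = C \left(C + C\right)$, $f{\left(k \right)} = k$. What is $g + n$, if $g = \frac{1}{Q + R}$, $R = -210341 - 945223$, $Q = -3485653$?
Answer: $\frac{20384225063}{4641217} \approx 4392.0$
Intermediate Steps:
$q{\left(C \right)} = 2 C^{2}$ ($q{\left(C \right)} = C 2 C = 2 C^{2}$)
$R = -1155564$
$g = - \frac{1}{4641217}$ ($g = \frac{1}{-3485653 - 1155564} = \frac{1}{-4641217} = - \frac{1}{4641217} \approx -2.1546 \cdot 10^{-7}$)
$n = 4392$ ($n = 2 \cdot 16^{2} - -3880 = 2 \cdot 256 + 3880 = 512 + 3880 = 4392$)
$g + n = - \frac{1}{4641217} + 4392 = \frac{20384225063}{4641217}$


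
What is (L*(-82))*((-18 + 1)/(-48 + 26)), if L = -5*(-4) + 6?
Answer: -18122/11 ≈ -1647.5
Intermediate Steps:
L = 26 (L = 20 + 6 = 26)
(L*(-82))*((-18 + 1)/(-48 + 26)) = (26*(-82))*((-18 + 1)/(-48 + 26)) = -(-36244)/(-22) = -(-36244)*(-1)/22 = -2132*17/22 = -18122/11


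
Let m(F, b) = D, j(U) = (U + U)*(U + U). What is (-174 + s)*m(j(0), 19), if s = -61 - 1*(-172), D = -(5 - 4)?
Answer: 63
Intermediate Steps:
j(U) = 4*U**2 (j(U) = (2*U)*(2*U) = 4*U**2)
D = -1 (D = -1*1 = -1)
m(F, b) = -1
s = 111 (s = -61 + 172 = 111)
(-174 + s)*m(j(0), 19) = (-174 + 111)*(-1) = -63*(-1) = 63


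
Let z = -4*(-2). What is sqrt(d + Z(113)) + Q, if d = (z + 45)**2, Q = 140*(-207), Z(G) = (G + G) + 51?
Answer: -28980 + sqrt(3086) ≈ -28924.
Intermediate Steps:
z = 8
Z(G) = 51 + 2*G (Z(G) = 2*G + 51 = 51 + 2*G)
Q = -28980
d = 2809 (d = (8 + 45)**2 = 53**2 = 2809)
sqrt(d + Z(113)) + Q = sqrt(2809 + (51 + 2*113)) - 28980 = sqrt(2809 + (51 + 226)) - 28980 = sqrt(2809 + 277) - 28980 = sqrt(3086) - 28980 = -28980 + sqrt(3086)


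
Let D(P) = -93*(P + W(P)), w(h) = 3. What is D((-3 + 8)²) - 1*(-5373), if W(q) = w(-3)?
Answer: 2769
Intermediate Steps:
W(q) = 3
D(P) = -279 - 93*P (D(P) = -93*(P + 3) = -93*(3 + P) = -279 - 93*P)
D((-3 + 8)²) - 1*(-5373) = (-279 - 93*(-3 + 8)²) - 1*(-5373) = (-279 - 93*5²) + 5373 = (-279 - 93*25) + 5373 = (-279 - 2325) + 5373 = -2604 + 5373 = 2769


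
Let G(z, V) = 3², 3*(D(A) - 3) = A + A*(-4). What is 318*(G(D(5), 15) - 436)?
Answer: -135786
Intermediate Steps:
D(A) = 3 - A (D(A) = 3 + (A + A*(-4))/3 = 3 + (A - 4*A)/3 = 3 + (-3*A)/3 = 3 - A)
G(z, V) = 9
318*(G(D(5), 15) - 436) = 318*(9 - 436) = 318*(-427) = -135786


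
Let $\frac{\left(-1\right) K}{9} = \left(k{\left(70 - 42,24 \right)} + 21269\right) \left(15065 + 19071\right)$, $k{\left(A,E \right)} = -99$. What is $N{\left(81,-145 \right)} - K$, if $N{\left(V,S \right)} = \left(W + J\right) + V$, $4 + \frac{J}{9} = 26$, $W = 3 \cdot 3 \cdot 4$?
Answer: $6503932395$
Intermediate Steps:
$W = 36$ ($W = 9 \cdot 4 = 36$)
$K = -6503932080$ ($K = - 9 \left(-99 + 21269\right) \left(15065 + 19071\right) = - 9 \cdot 21170 \cdot 34136 = \left(-9\right) 722659120 = -6503932080$)
$J = 198$ ($J = -36 + 9 \cdot 26 = -36 + 234 = 198$)
$N{\left(V,S \right)} = 234 + V$ ($N{\left(V,S \right)} = \left(36 + 198\right) + V = 234 + V$)
$N{\left(81,-145 \right)} - K = \left(234 + 81\right) - -6503932080 = 315 + 6503932080 = 6503932395$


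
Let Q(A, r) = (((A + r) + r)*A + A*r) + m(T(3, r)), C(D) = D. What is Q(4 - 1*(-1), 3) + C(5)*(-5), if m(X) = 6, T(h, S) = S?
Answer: 51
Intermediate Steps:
Q(A, r) = 6 + A*r + A*(A + 2*r) (Q(A, r) = (((A + r) + r)*A + A*r) + 6 = ((A + 2*r)*A + A*r) + 6 = (A*(A + 2*r) + A*r) + 6 = (A*r + A*(A + 2*r)) + 6 = 6 + A*r + A*(A + 2*r))
Q(4 - 1*(-1), 3) + C(5)*(-5) = (6 + (4 - 1*(-1))**2 + 3*(4 - 1*(-1))*3) + 5*(-5) = (6 + (4 + 1)**2 + 3*(4 + 1)*3) - 25 = (6 + 5**2 + 3*5*3) - 25 = (6 + 25 + 45) - 25 = 76 - 25 = 51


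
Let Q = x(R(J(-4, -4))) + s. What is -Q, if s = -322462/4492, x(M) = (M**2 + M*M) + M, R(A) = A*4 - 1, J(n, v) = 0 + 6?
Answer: -2266695/2246 ≈ -1009.2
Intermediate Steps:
J(n, v) = 6
R(A) = -1 + 4*A (R(A) = 4*A - 1 = -1 + 4*A)
x(M) = M + 2*M**2 (x(M) = (M**2 + M**2) + M = 2*M**2 + M = M + 2*M**2)
s = -161231/2246 (s = -322462*1/4492 = -161231/2246 ≈ -71.786)
Q = 2266695/2246 (Q = (-1 + 4*6)*(1 + 2*(-1 + 4*6)) - 161231/2246 = (-1 + 24)*(1 + 2*(-1 + 24)) - 161231/2246 = 23*(1 + 2*23) - 161231/2246 = 23*(1 + 46) - 161231/2246 = 23*47 - 161231/2246 = 1081 - 161231/2246 = 2266695/2246 ≈ 1009.2)
-Q = -1*2266695/2246 = -2266695/2246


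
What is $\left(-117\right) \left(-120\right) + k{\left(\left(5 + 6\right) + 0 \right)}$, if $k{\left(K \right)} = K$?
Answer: $14051$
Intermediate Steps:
$\left(-117\right) \left(-120\right) + k{\left(\left(5 + 6\right) + 0 \right)} = \left(-117\right) \left(-120\right) + \left(\left(5 + 6\right) + 0\right) = 14040 + \left(11 + 0\right) = 14040 + 11 = 14051$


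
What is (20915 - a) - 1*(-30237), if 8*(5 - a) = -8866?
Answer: 200155/4 ≈ 50039.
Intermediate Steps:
a = 4453/4 (a = 5 - ⅛*(-8866) = 5 + 4433/4 = 4453/4 ≈ 1113.3)
(20915 - a) - 1*(-30237) = (20915 - 1*4453/4) - 1*(-30237) = (20915 - 4453/4) + 30237 = 79207/4 + 30237 = 200155/4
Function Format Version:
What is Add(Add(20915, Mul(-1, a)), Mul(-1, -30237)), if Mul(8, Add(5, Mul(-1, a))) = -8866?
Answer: Rational(200155, 4) ≈ 50039.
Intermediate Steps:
a = Rational(4453, 4) (a = Add(5, Mul(Rational(-1, 8), -8866)) = Add(5, Rational(4433, 4)) = Rational(4453, 4) ≈ 1113.3)
Add(Add(20915, Mul(-1, a)), Mul(-1, -30237)) = Add(Add(20915, Mul(-1, Rational(4453, 4))), Mul(-1, -30237)) = Add(Add(20915, Rational(-4453, 4)), 30237) = Add(Rational(79207, 4), 30237) = Rational(200155, 4)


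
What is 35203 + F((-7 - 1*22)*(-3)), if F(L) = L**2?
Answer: 42772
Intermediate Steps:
35203 + F((-7 - 1*22)*(-3)) = 35203 + ((-7 - 1*22)*(-3))**2 = 35203 + ((-7 - 22)*(-3))**2 = 35203 + (-29*(-3))**2 = 35203 + 87**2 = 35203 + 7569 = 42772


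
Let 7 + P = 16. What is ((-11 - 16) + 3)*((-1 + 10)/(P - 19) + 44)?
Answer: -5172/5 ≈ -1034.4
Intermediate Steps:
P = 9 (P = -7 + 16 = 9)
((-11 - 16) + 3)*((-1 + 10)/(P - 19) + 44) = ((-11 - 16) + 3)*((-1 + 10)/(9 - 19) + 44) = (-27 + 3)*(9/(-10) + 44) = -24*(9*(-1/10) + 44) = -24*(-9/10 + 44) = -24*431/10 = -5172/5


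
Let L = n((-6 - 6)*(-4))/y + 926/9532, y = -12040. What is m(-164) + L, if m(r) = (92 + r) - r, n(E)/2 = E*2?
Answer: 660482791/7172830 ≈ 92.081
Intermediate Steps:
n(E) = 4*E (n(E) = 2*(E*2) = 2*(2*E) = 4*E)
m(r) = 92
L = 582431/7172830 (L = (4*((-6 - 6)*(-4)))/(-12040) + 926/9532 = (4*(-12*(-4)))*(-1/12040) + 926*(1/9532) = (4*48)*(-1/12040) + 463/4766 = 192*(-1/12040) + 463/4766 = -24/1505 + 463/4766 = 582431/7172830 ≈ 0.081200)
m(-164) + L = 92 + 582431/7172830 = 660482791/7172830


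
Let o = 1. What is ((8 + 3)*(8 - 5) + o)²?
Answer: 1156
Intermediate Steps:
((8 + 3)*(8 - 5) + o)² = ((8 + 3)*(8 - 5) + 1)² = (11*3 + 1)² = (33 + 1)² = 34² = 1156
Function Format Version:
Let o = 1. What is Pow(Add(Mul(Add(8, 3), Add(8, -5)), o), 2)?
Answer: 1156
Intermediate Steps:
Pow(Add(Mul(Add(8, 3), Add(8, -5)), o), 2) = Pow(Add(Mul(Add(8, 3), Add(8, -5)), 1), 2) = Pow(Add(Mul(11, 3), 1), 2) = Pow(Add(33, 1), 2) = Pow(34, 2) = 1156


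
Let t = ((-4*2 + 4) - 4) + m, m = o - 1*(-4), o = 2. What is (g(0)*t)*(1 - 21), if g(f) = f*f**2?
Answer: 0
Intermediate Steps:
m = 6 (m = 2 - 1*(-4) = 2 + 4 = 6)
t = -2 (t = ((-4*2 + 4) - 4) + 6 = ((-8 + 4) - 4) + 6 = (-4 - 4) + 6 = -8 + 6 = -2)
g(f) = f**3
(g(0)*t)*(1 - 21) = (0**3*(-2))*(1 - 21) = (0*(-2))*(-20) = 0*(-20) = 0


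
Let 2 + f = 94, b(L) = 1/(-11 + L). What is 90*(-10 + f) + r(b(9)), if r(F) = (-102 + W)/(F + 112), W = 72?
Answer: 1645680/223 ≈ 7379.7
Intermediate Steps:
r(F) = -30/(112 + F) (r(F) = (-102 + 72)/(F + 112) = -30/(112 + F))
f = 92 (f = -2 + 94 = 92)
90*(-10 + f) + r(b(9)) = 90*(-10 + 92) - 30/(112 + 1/(-11 + 9)) = 90*82 - 30/(112 + 1/(-2)) = 7380 - 30/(112 - ½) = 7380 - 30/223/2 = 7380 - 30*2/223 = 7380 - 60/223 = 1645680/223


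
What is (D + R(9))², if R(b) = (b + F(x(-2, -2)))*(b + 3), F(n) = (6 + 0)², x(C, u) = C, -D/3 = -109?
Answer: 751689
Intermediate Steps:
D = 327 (D = -3*(-109) = 327)
F(n) = 36 (F(n) = 6² = 36)
R(b) = (3 + b)*(36 + b) (R(b) = (b + 36)*(b + 3) = (36 + b)*(3 + b) = (3 + b)*(36 + b))
(D + R(9))² = (327 + (108 + 9² + 39*9))² = (327 + (108 + 81 + 351))² = (327 + 540)² = 867² = 751689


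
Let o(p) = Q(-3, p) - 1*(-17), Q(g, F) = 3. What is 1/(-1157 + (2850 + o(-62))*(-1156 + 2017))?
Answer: 1/2469913 ≈ 4.0487e-7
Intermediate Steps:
o(p) = 20 (o(p) = 3 - 1*(-17) = 3 + 17 = 20)
1/(-1157 + (2850 + o(-62))*(-1156 + 2017)) = 1/(-1157 + (2850 + 20)*(-1156 + 2017)) = 1/(-1157 + 2870*861) = 1/(-1157 + 2471070) = 1/2469913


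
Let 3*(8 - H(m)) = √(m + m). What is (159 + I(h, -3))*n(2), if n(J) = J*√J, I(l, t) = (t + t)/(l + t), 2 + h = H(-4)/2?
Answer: 6*(106 - 165*I*√2)/(√2 - 3*I) ≈ 463.6 - 6.5455*I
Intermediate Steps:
H(m) = 8 - √2*√m/3 (H(m) = 8 - √(m + m)/3 = 8 - √2*√m/3)
h = 2 - I*√2/3 (h = -2 + (8 - √2*√(-4)/3)/2 = -2 + (8 - √2*2*I/3)*(½) = -2 + (8 - 2*I*√2/3)*(½) = -2 + (4 - I*√2/3) = 2 - I*√2/3 ≈ 2.0 - 0.4714*I)
I(l, t) = 2*t/(l + t) (I(l, t) = (2*t)/(l + t) = 2*t/(l + t))
n(J) = J^(3/2)
(159 + I(h, -3))*n(2) = (159 + 2*(-3)/((2 - I*√2/3) - 3))*2^(3/2) = (159 + 2*(-3)/(-1 - I*√2/3))*(2*√2) = (159 - 6/(-1 - I*√2/3))*(2*√2) = 2*√2*(159 - 6/(-1 - I*√2/3))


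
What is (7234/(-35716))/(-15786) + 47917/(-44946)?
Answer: -250147144891/234640083612 ≈ -1.0661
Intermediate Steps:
(7234/(-35716))/(-15786) + 47917/(-44946) = (7234*(-1/35716))*(-1/15786) + 47917*(-1/44946) = -3617/17858*(-1/15786) - 47917/44946 = 3617/281906388 - 47917/44946 = -250147144891/234640083612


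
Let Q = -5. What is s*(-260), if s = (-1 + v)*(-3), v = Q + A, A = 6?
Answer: 0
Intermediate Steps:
v = 1 (v = -5 + 6 = 1)
s = 0 (s = (-1 + 1)*(-3) = 0*(-3) = 0)
s*(-260) = 0*(-260) = 0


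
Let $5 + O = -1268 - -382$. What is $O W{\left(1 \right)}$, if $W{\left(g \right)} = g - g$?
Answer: $0$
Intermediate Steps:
$W{\left(g \right)} = 0$
$O = -891$ ($O = -5 - 886 = -891$)
$O W{\left(1 \right)} = \left(-891\right) 0 = 0$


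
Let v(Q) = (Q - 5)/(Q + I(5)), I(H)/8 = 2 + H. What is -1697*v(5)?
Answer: 0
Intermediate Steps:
I(H) = 16 + 8*H (I(H) = 8*(2 + H) = 16 + 8*H)
v(Q) = (-5 + Q)/(56 + Q) (v(Q) = (Q - 5)/(Q + (16 + 8*5)) = (-5 + Q)/(Q + (16 + 40)) = (-5 + Q)/(Q + 56) = (-5 + Q)/(56 + Q))
-1697*v(5) = -1697*(-5 + 5)/(56 + 5) = -1697*0/61 = -1697*0 = 0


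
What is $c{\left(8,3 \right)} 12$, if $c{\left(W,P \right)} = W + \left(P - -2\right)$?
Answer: $156$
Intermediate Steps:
$c{\left(W,P \right)} = 2 + P + W$ ($c{\left(W,P \right)} = W + \left(P + 2\right) = W + \left(2 + P\right) = 2 + P + W$)
$c{\left(8,3 \right)} 12 = \left(2 + 3 + 8\right) 12 = 13 \cdot 12 = 156$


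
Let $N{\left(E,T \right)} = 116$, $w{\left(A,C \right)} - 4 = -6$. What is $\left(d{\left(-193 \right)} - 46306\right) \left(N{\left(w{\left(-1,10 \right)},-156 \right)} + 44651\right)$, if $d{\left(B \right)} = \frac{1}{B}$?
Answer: $- \frac{400085320253}{193} \approx -2.073 \cdot 10^{9}$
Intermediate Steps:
$w{\left(A,C \right)} = -2$ ($w{\left(A,C \right)} = 4 - 6 = -2$)
$\left(d{\left(-193 \right)} - 46306\right) \left(N{\left(w{\left(-1,10 \right)},-156 \right)} + 44651\right) = \left(\frac{1}{-193} - 46306\right) \left(116 + 44651\right) = \left(- \frac{1}{193} - 46306\right) 44767 = \left(- \frac{8937059}{193}\right) 44767 = - \frac{400085320253}{193}$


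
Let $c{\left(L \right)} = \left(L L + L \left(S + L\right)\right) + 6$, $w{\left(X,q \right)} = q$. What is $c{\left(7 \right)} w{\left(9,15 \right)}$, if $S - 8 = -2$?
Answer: $2190$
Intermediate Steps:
$S = 6$ ($S = 8 - 2 = 6$)
$c{\left(L \right)} = 6 + L^{2} + L \left(6 + L\right)$ ($c{\left(L \right)} = \left(L L + L \left(6 + L\right)\right) + 6 = \left(L^{2} + L \left(6 + L\right)\right) + 6 = 6 + L^{2} + L \left(6 + L\right)$)
$c{\left(7 \right)} w{\left(9,15 \right)} = \left(6 + 2 \cdot 7^{2} + 6 \cdot 7\right) 15 = \left(6 + 2 \cdot 49 + 42\right) 15 = \left(6 + 98 + 42\right) 15 = 146 \cdot 15 = 2190$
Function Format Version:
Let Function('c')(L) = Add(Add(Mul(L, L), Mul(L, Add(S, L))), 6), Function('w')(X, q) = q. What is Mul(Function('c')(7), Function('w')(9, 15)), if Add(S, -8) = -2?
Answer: 2190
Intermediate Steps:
S = 6 (S = Add(8, -2) = 6)
Function('c')(L) = Add(6, Pow(L, 2), Mul(L, Add(6, L))) (Function('c')(L) = Add(Add(Mul(L, L), Mul(L, Add(6, L))), 6) = Add(Add(Pow(L, 2), Mul(L, Add(6, L))), 6) = Add(6, Pow(L, 2), Mul(L, Add(6, L))))
Mul(Function('c')(7), Function('w')(9, 15)) = Mul(Add(6, Mul(2, Pow(7, 2)), Mul(6, 7)), 15) = Mul(Add(6, Mul(2, 49), 42), 15) = Mul(Add(6, 98, 42), 15) = Mul(146, 15) = 2190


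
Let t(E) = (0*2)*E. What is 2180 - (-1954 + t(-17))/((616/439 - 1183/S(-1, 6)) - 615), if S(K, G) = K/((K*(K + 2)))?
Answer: 859260637/394353 ≈ 2178.9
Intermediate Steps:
S(K, G) = 1/(2 + K) (S(K, G) = K/((K*(2 + K))) = K*(1/(K*(2 + K))) = 1/(2 + K))
t(E) = 0 (t(E) = 0*E = 0)
2180 - (-1954 + t(-17))/((616/439 - 1183/S(-1, 6)) - 615) = 2180 - (-1954 + 0)/((616/439 - 1183/(1/(2 - 1))) - 615) = 2180 - (-1954)/((616*(1/439) - 1183/(1/1)) - 615) = 2180 - (-1954)/((616/439 - 1183/1) - 615) = 2180 - (-1954)/((616/439 - 1183*1) - 615) = 2180 - (-1954)/((616/439 - 1183) - 615) = 2180 - (-1954)/(-518721/439 - 615) = 2180 - (-1954)/(-788706/439) = 2180 - (-1954)*(-439)/788706 = 2180 - 1*428903/394353 = 2180 - 428903/394353 = 859260637/394353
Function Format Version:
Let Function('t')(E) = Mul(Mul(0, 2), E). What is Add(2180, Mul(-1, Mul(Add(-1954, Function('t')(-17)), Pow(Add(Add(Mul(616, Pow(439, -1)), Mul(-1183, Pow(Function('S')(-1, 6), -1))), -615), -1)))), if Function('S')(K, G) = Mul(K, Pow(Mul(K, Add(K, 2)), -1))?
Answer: Rational(859260637, 394353) ≈ 2178.9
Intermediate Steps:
Function('S')(K, G) = Pow(Add(2, K), -1) (Function('S')(K, G) = Mul(K, Pow(Mul(K, Add(2, K)), -1)) = Mul(K, Mul(Pow(K, -1), Pow(Add(2, K), -1))) = Pow(Add(2, K), -1))
Function('t')(E) = 0 (Function('t')(E) = Mul(0, E) = 0)
Add(2180, Mul(-1, Mul(Add(-1954, Function('t')(-17)), Pow(Add(Add(Mul(616, Pow(439, -1)), Mul(-1183, Pow(Function('S')(-1, 6), -1))), -615), -1)))) = Add(2180, Mul(-1, Mul(Add(-1954, 0), Pow(Add(Add(Mul(616, Pow(439, -1)), Mul(-1183, Pow(Pow(Add(2, -1), -1), -1))), -615), -1)))) = Add(2180, Mul(-1, Mul(-1954, Pow(Add(Add(Mul(616, Rational(1, 439)), Mul(-1183, Pow(Pow(1, -1), -1))), -615), -1)))) = Add(2180, Mul(-1, Mul(-1954, Pow(Add(Add(Rational(616, 439), Mul(-1183, Pow(1, -1))), -615), -1)))) = Add(2180, Mul(-1, Mul(-1954, Pow(Add(Add(Rational(616, 439), Mul(-1183, 1)), -615), -1)))) = Add(2180, Mul(-1, Mul(-1954, Pow(Add(Add(Rational(616, 439), -1183), -615), -1)))) = Add(2180, Mul(-1, Mul(-1954, Pow(Add(Rational(-518721, 439), -615), -1)))) = Add(2180, Mul(-1, Mul(-1954, Pow(Rational(-788706, 439), -1)))) = Add(2180, Mul(-1, Mul(-1954, Rational(-439, 788706)))) = Add(2180, Mul(-1, Rational(428903, 394353))) = Add(2180, Rational(-428903, 394353)) = Rational(859260637, 394353)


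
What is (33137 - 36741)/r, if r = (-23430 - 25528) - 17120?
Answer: 1802/33039 ≈ 0.054542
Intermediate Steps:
r = -66078 (r = -48958 - 17120 = -66078)
(33137 - 36741)/r = (33137 - 36741)/(-66078) = -3604*(-1/66078) = 1802/33039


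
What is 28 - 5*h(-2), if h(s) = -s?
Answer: 18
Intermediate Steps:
28 - 5*h(-2) = 28 - (-5)*(-2) = 28 - 5*2 = 28 - 10 = 18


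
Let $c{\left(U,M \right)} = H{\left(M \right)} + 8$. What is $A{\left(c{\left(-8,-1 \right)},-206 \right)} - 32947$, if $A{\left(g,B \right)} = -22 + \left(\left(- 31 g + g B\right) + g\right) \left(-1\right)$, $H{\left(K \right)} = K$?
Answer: $-31317$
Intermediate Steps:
$c{\left(U,M \right)} = 8 + M$ ($c{\left(U,M \right)} = M + 8 = 8 + M$)
$A{\left(g,B \right)} = -22 + 30 g - B g$ ($A{\left(g,B \right)} = -22 + \left(\left(- 31 g + B g\right) + g\right) \left(-1\right) = -22 + \left(- 30 g + B g\right) \left(-1\right) = -22 - \left(- 30 g + B g\right) = -22 + 30 g - B g$)
$A{\left(c{\left(-8,-1 \right)},-206 \right)} - 32947 = \left(-22 + 30 \left(8 - 1\right) - - 206 \left(8 - 1\right)\right) - 32947 = \left(-22 + 30 \cdot 7 - \left(-206\right) 7\right) - 32947 = \left(-22 + 210 + 1442\right) - 32947 = 1630 - 32947 = -31317$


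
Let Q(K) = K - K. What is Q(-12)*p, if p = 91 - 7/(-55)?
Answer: 0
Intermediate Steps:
Q(K) = 0
p = 5012/55 (p = 91 - 7*(-1)/55 = 91 - 1*(-7/55) = 91 + 7/55 = 5012/55 ≈ 91.127)
Q(-12)*p = 0*(5012/55) = 0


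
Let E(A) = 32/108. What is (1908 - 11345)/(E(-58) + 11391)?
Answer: -254799/307565 ≈ -0.82844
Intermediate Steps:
E(A) = 8/27 (E(A) = 32*(1/108) = 8/27)
(1908 - 11345)/(E(-58) + 11391) = (1908 - 11345)/(8/27 + 11391) = -9437/307565/27 = -9437*27/307565 = -254799/307565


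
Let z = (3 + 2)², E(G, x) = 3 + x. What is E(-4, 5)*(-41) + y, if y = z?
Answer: -303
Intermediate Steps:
z = 25 (z = 5² = 25)
y = 25
E(-4, 5)*(-41) + y = (3 + 5)*(-41) + 25 = 8*(-41) + 25 = -328 + 25 = -303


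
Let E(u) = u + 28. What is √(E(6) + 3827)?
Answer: 3*√429 ≈ 62.137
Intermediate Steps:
E(u) = 28 + u
√(E(6) + 3827) = √((28 + 6) + 3827) = √(34 + 3827) = √3861 = 3*√429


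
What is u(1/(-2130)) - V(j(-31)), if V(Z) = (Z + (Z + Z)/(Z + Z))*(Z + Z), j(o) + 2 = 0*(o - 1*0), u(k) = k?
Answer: -8521/2130 ≈ -4.0005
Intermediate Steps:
j(o) = -2 (j(o) = -2 + 0*(o - 1*0) = -2 + 0*(o + 0) = -2 + 0*o = -2 + 0 = -2)
V(Z) = 2*Z*(1 + Z) (V(Z) = (Z + (2*Z)/((2*Z)))*(2*Z) = (Z + (2*Z)*(1/(2*Z)))*(2*Z) = (Z + 1)*(2*Z) = (1 + Z)*(2*Z) = 2*Z*(1 + Z))
u(1/(-2130)) - V(j(-31)) = 1/(-2130) - 2*(-2)*(1 - 2) = -1/2130 - 2*(-2)*(-1) = -1/2130 - 1*4 = -1/2130 - 4 = -8521/2130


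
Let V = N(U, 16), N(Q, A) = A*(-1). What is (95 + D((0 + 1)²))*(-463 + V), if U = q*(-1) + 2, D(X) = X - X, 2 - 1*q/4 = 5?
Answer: -45505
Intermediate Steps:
q = -12 (q = 8 - 4*5 = 8 - 20 = -12)
D(X) = 0
U = 14 (U = -12*(-1) + 2 = 12 + 2 = 14)
N(Q, A) = -A
V = -16 (V = -1*16 = -16)
(95 + D((0 + 1)²))*(-463 + V) = (95 + 0)*(-463 - 16) = 95*(-479) = -45505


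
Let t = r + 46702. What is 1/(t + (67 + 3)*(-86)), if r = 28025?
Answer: 1/68707 ≈ 1.4555e-5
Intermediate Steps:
t = 74727 (t = 28025 + 46702 = 74727)
1/(t + (67 + 3)*(-86)) = 1/(74727 + (67 + 3)*(-86)) = 1/(74727 + 70*(-86)) = 1/(74727 - 6020) = 1/68707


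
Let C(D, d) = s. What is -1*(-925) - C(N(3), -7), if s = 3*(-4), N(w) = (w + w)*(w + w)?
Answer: 937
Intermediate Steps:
N(w) = 4*w² (N(w) = (2*w)*(2*w) = 4*w²)
s = -12
C(D, d) = -12
-1*(-925) - C(N(3), -7) = -1*(-925) - 1*(-12) = 925 + 12 = 937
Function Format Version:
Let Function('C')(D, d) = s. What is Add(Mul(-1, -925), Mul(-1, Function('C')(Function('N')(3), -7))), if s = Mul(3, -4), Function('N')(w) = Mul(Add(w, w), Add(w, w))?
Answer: 937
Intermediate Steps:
Function('N')(w) = Mul(4, Pow(w, 2)) (Function('N')(w) = Mul(Mul(2, w), Mul(2, w)) = Mul(4, Pow(w, 2)))
s = -12
Function('C')(D, d) = -12
Add(Mul(-1, -925), Mul(-1, Function('C')(Function('N')(3), -7))) = Add(Mul(-1, -925), Mul(-1, -12)) = Add(925, 12) = 937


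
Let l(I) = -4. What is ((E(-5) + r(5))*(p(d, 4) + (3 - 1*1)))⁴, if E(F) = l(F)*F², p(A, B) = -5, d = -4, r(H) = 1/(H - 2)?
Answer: 7992538801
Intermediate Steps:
r(H) = 1/(-2 + H)
E(F) = -4*F²
((E(-5) + r(5))*(p(d, 4) + (3 - 1*1)))⁴ = ((-4*(-5)² + 1/(-2 + 5))*(-5 + (3 - 1*1)))⁴ = ((-4*25 + 1/3)*(-5 + (3 - 1)))⁴ = ((-100 + ⅓)*(-5 + 2))⁴ = (-299/3*(-3))⁴ = 299⁴ = 7992538801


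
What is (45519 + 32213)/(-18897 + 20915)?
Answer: 38866/1009 ≈ 38.519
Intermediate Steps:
(45519 + 32213)/(-18897 + 20915) = 77732/2018 = 77732*(1/2018) = 38866/1009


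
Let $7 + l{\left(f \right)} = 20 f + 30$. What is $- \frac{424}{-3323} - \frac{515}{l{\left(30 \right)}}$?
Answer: $- \frac{1447193}{2070229} \approx -0.69905$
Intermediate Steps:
$l{\left(f \right)} = 23 + 20 f$ ($l{\left(f \right)} = -7 + \left(20 f + 30\right) = -7 + \left(30 + 20 f\right) = 23 + 20 f$)
$- \frac{424}{-3323} - \frac{515}{l{\left(30 \right)}} = - \frac{424}{-3323} - \frac{515}{23 + 20 \cdot 30} = \left(-424\right) \left(- \frac{1}{3323}\right) - \frac{515}{23 + 600} = \frac{424}{3323} - \frac{515}{623} = - \frac{1447193}{2070229}$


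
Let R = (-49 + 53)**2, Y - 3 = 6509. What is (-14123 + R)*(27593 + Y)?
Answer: -481119235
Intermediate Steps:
Y = 6512 (Y = 3 + 6509 = 6512)
R = 16 (R = 4**2 = 16)
(-14123 + R)*(27593 + Y) = (-14123 + 16)*(27593 + 6512) = -14107*34105 = -481119235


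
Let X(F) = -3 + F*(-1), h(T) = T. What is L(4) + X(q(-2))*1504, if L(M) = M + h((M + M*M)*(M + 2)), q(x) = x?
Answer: -1380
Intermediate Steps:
X(F) = -3 - F
L(M) = M + (2 + M)*(M + M²) (L(M) = M + (M + M*M)*(M + 2) = M + (M + M²)*(2 + M) = M + (2 + M)*(M + M²))
L(4) + X(q(-2))*1504 = 4*(3 + 4² + 3*4) + (-3 - 1*(-2))*1504 = 4*(3 + 16 + 12) + (-3 + 2)*1504 = 4*31 - 1*1504 = 124 - 1504 = -1380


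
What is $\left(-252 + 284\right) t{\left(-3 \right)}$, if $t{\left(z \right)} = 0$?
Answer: $0$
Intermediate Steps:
$\left(-252 + 284\right) t{\left(-3 \right)} = \left(-252 + 284\right) 0 = 32 \cdot 0 = 0$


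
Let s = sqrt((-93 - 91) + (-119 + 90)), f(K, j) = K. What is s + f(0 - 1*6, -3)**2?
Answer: 36 + I*sqrt(213) ≈ 36.0 + 14.595*I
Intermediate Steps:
s = I*sqrt(213) (s = sqrt(-184 - 29) = sqrt(-213) = I*sqrt(213) ≈ 14.595*I)
s + f(0 - 1*6, -3)**2 = I*sqrt(213) + (0 - 1*6)**2 = I*sqrt(213) + (0 - 6)**2 = I*sqrt(213) + (-6)**2 = I*sqrt(213) + 36 = 36 + I*sqrt(213)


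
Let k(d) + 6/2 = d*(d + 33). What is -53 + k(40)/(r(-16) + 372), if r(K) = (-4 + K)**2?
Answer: -37999/772 ≈ -49.221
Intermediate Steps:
k(d) = -3 + d*(33 + d) (k(d) = -3 + d*(d + 33) = -3 + d*(33 + d))
-53 + k(40)/(r(-16) + 372) = -53 + (-3 + 40**2 + 33*40)/((-4 - 16)**2 + 372) = -53 + (-3 + 1600 + 1320)/((-20)**2 + 372) = -53 + 2917/(400 + 372) = -53 + 2917/772 = -37999/772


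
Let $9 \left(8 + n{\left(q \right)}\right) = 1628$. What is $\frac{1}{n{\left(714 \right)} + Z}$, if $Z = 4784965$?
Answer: $\frac{9}{43066241} \approx 2.0898 \cdot 10^{-7}$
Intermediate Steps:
$n{\left(q \right)} = \frac{1556}{9}$ ($n{\left(q \right)} = -8 + \frac{1}{9} \cdot 1628 = -8 + \frac{1628}{9} = \frac{1556}{9}$)
$\frac{1}{n{\left(714 \right)} + Z} = \frac{1}{\frac{1556}{9} + 4784965} = \frac{1}{\frac{43066241}{9}} = \frac{9}{43066241}$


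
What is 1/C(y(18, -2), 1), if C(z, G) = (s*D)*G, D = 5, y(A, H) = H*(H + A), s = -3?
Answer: -1/15 ≈ -0.066667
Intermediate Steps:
y(A, H) = H*(A + H)
C(z, G) = -15*G (C(z, G) = (-3*5)*G = -15*G)
1/C(y(18, -2), 1) = 1/(-15*1) = 1/(-15) = -1/15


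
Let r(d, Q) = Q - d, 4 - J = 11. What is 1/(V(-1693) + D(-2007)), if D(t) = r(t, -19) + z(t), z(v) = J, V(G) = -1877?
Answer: 1/104 ≈ 0.0096154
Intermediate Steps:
J = -7 (J = 4 - 1*11 = 4 - 11 = -7)
z(v) = -7
D(t) = -26 - t (D(t) = (-19 - t) - 7 = -26 - t)
1/(V(-1693) + D(-2007)) = 1/(-1877 + (-26 - 1*(-2007))) = 1/(-1877 + (-26 + 2007)) = 1/(-1877 + 1981) = 1/104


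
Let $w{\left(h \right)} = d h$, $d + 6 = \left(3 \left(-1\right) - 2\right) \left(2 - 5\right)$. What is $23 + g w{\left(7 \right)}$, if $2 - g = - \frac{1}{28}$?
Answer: $\frac{605}{4} \approx 151.25$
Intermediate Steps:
$g = \frac{57}{28}$ ($g = 2 - - \frac{1}{28} = 2 + \frac{1}{28} = \frac{57}{28} \approx 2.0357$)
$d = 9$ ($d = -6 + \left(3 \left(-1\right) - 2\right) \left(2 - 5\right) = -6 + \left(-3 - 2\right) \left(-3\right) = -6 - -15 = -6 + 15 = 9$)
$w{\left(h \right)} = 9 h$
$23 + g w{\left(7 \right)} = 23 + \frac{57 \cdot 9 \cdot 7}{28} = 23 + \frac{57}{28} \cdot 63 = 23 + \frac{513}{4} = \frac{605}{4}$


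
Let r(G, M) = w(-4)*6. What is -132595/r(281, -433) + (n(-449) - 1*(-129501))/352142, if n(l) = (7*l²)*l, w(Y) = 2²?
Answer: -30948163549/4225704 ≈ -7323.8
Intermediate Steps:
w(Y) = 4
n(l) = 7*l³
r(G, M) = 24 (r(G, M) = 4*6 = 24)
-132595/r(281, -433) + (n(-449) - 1*(-129501))/352142 = -132595/24 + (7*(-449)³ - 1*(-129501))/352142 = -132595*1/24 + (7*(-90518849) + 129501)*(1/352142) = -132595/24 + (-633631943 + 129501)*(1/352142) = -132595/24 - 633502442*1/352142 = -132595/24 - 316751221/176071 = -30948163549/4225704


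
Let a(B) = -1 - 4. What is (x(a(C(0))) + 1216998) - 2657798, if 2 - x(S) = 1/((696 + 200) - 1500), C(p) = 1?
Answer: -870241991/604 ≈ -1.4408e+6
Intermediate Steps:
a(B) = -5
x(S) = 1209/604 (x(S) = 2 - 1/((696 + 200) - 1500) = 2 - 1/(896 - 1500) = 2 - 1/(-604) = 2 - 1*(-1/604) = 2 + 1/604 = 1209/604)
(x(a(C(0))) + 1216998) - 2657798 = (1209/604 + 1216998) - 2657798 = 735068001/604 - 2657798 = -870241991/604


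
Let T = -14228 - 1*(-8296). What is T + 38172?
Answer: 32240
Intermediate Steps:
T = -5932 (T = -14228 + 8296 = -5932)
T + 38172 = -5932 + 38172 = 32240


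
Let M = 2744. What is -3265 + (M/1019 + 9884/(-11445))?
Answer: -5436654613/1666065 ≈ -3263.2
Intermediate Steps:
-3265 + (M/1019 + 9884/(-11445)) = -3265 + (2744/1019 + 9884/(-11445)) = -3265 + (2744*(1/1019) + 9884*(-1/11445)) = -3265 + (2744/1019 - 1412/1635) = -3265 + 3047612/1666065 = -5436654613/1666065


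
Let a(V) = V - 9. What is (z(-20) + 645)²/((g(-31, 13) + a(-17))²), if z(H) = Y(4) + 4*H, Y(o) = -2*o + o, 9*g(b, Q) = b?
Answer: 25492401/70225 ≈ 363.01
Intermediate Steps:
g(b, Q) = b/9
Y(o) = -o
a(V) = -9 + V
z(H) = -4 + 4*H (z(H) = -1*4 + 4*H = -4 + 4*H)
(z(-20) + 645)²/((g(-31, 13) + a(-17))²) = ((-4 + 4*(-20)) + 645)²/(((⅑)*(-31) + (-9 - 17))²) = ((-4 - 80) + 645)²/((-31/9 - 26)²) = (-84 + 645)²/((-265/9)²) = 561²/(70225/81) = 314721*(81/70225) = 25492401/70225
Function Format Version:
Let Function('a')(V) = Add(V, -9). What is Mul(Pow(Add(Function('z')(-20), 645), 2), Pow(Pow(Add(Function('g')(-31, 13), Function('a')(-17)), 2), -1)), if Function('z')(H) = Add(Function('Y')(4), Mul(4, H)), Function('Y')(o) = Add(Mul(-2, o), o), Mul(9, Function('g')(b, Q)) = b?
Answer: Rational(25492401, 70225) ≈ 363.01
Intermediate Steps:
Function('g')(b, Q) = Mul(Rational(1, 9), b)
Function('Y')(o) = Mul(-1, o)
Function('a')(V) = Add(-9, V)
Function('z')(H) = Add(-4, Mul(4, H)) (Function('z')(H) = Add(Mul(-1, 4), Mul(4, H)) = Add(-4, Mul(4, H)))
Mul(Pow(Add(Function('z')(-20), 645), 2), Pow(Pow(Add(Function('g')(-31, 13), Function('a')(-17)), 2), -1)) = Mul(Pow(Add(Add(-4, Mul(4, -20)), 645), 2), Pow(Pow(Add(Mul(Rational(1, 9), -31), Add(-9, -17)), 2), -1)) = Mul(Pow(Add(Add(-4, -80), 645), 2), Pow(Pow(Add(Rational(-31, 9), -26), 2), -1)) = Mul(Pow(Add(-84, 645), 2), Pow(Pow(Rational(-265, 9), 2), -1)) = Mul(Pow(561, 2), Pow(Rational(70225, 81), -1)) = Mul(314721, Rational(81, 70225)) = Rational(25492401, 70225)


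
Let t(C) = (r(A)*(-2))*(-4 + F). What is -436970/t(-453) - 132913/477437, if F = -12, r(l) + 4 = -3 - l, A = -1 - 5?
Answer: 104310696337/7638992 ≈ 13655.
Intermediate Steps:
A = -6
r(l) = -7 - l (r(l) = -4 + (-3 - l) = -7 - l)
t(C) = -32 (t(C) = ((-7 - 1*(-6))*(-2))*(-4 - 12) = ((-7 + 6)*(-2))*(-16) = -1*(-2)*(-16) = 2*(-16) = -32)
-436970/t(-453) - 132913/477437 = -436970/(-32) - 132913/477437 = -436970*(-1/32) - 132913*1/477437 = 218485/16 - 132913/477437 = 104310696337/7638992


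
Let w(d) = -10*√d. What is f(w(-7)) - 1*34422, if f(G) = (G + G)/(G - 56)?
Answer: 4*(-43025*√7 + 240954*I)/(-28*I + 5*√7) ≈ -34422.0 + 0.77248*I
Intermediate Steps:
f(G) = 2*G/(-56 + G) (f(G) = (2*G)/(-56 + G) = 2*G/(-56 + G))
f(w(-7)) - 1*34422 = 2*(-10*I*√7)/(-56 - 10*I*√7) - 1*34422 = 2*(-10*I*√7)/(-56 - 10*I*√7) - 34422 = -20*I*√7/(-56 - 10*I*√7) - 34422 = -34422 - 20*I*√7/(-56 - 10*I*√7)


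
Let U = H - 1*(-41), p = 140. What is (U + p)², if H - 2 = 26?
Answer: 43681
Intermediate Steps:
H = 28 (H = 2 + 26 = 28)
U = 69 (U = 28 - 1*(-41) = 28 + 41 = 69)
(U + p)² = (69 + 140)² = 209² = 43681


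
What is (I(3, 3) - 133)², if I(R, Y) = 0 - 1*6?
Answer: 19321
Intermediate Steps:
I(R, Y) = -6 (I(R, Y) = 0 - 6 = -6)
(I(3, 3) - 133)² = (-6 - 133)² = (-139)² = 19321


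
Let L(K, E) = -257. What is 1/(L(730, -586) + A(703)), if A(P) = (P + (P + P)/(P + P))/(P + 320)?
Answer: -93/23837 ≈ -0.0039015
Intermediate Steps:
A(P) = (1 + P)/(320 + P) (A(P) = (P + (2*P)/((2*P)))/(320 + P) = (P + (2*P)*(1/(2*P)))/(320 + P) = (P + 1)/(320 + P) = (1 + P)/(320 + P))
1/(L(730, -586) + A(703)) = 1/(-257 + (1 + 703)/(320 + 703)) = 1/(-257 + 704/1023) = 1/(-257 + (1/1023)*704) = 1/(-257 + 64/93) = 1/(-23837/93) = -93/23837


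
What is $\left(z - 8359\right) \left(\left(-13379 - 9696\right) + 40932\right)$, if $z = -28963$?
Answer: $-666458954$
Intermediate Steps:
$\left(z - 8359\right) \left(\left(-13379 - 9696\right) + 40932\right) = \left(-28963 - 8359\right) \left(\left(-13379 - 9696\right) + 40932\right) = - 37322 \left(-23075 + 40932\right) = \left(-37322\right) 17857 = -666458954$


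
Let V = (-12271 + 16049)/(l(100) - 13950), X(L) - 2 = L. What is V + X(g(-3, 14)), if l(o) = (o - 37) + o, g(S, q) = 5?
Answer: 92731/13787 ≈ 6.7260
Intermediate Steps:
X(L) = 2 + L
l(o) = -37 + 2*o (l(o) = (-37 + o) + o = -37 + 2*o)
V = -3778/13787 (V = (-12271 + 16049)/((-37 + 2*100) - 13950) = 3778/((-37 + 200) - 13950) = 3778/(163 - 13950) = 3778/(-13787) = 3778*(-1/13787) = -3778/13787 ≈ -0.27403)
V + X(g(-3, 14)) = -3778/13787 + (2 + 5) = -3778/13787 + 7 = 92731/13787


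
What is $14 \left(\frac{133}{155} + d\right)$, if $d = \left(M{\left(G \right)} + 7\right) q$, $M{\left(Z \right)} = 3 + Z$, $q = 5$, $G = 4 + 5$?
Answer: $\frac{208012}{155} \approx 1342.0$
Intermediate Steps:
$G = 9$
$d = 95$ ($d = \left(\left(3 + 9\right) + 7\right) 5 = \left(12 + 7\right) 5 = 19 \cdot 5 = 95$)
$14 \left(\frac{133}{155} + d\right) = 14 \left(\frac{133}{155} + 95\right) = 14 \cdot \frac{14858}{155} = \frac{208012}{155}$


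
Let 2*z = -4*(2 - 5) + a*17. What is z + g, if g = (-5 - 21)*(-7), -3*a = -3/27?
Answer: 10169/54 ≈ 188.31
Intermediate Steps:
a = 1/27 (a = -(-1)/27 = -1/3*(-1/9) = 1/27 ≈ 0.037037)
z = 341/54 (z = (-4*(2 - 5) + (1/27)*17)/2 = (-4*(-3) + 17/27)/2 = (12 + 17/27)/2 = (1/2)*(341/27) = 341/54 ≈ 6.3148)
g = 182 (g = -26*(-7) = 182)
z + g = 341/54 + 182 = 10169/54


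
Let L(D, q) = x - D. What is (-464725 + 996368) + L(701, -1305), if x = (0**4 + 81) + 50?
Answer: 531073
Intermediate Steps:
x = 131 (x = (0 + 81) + 50 = 81 + 50 = 131)
L(D, q) = 131 - D
(-464725 + 996368) + L(701, -1305) = (-464725 + 996368) + (131 - 1*701) = 531643 + (131 - 701) = 531643 - 570 = 531073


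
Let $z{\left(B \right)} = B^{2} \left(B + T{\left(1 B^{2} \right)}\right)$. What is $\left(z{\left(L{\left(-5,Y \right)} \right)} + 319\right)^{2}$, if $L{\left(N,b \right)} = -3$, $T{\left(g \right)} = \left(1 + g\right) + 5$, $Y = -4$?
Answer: $182329$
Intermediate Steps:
$T{\left(g \right)} = 6 + g$
$z{\left(B \right)} = B^{2} \left(6 + B + B^{2}\right)$ ($z{\left(B \right)} = B^{2} \left(B + \left(6 + 1 B^{2}\right)\right) = B^{2} \left(B + \left(6 + B^{2}\right)\right) = B^{2} \left(6 + B + B^{2}\right)$)
$\left(z{\left(L{\left(-5,Y \right)} \right)} + 319\right)^{2} = \left(\left(-3\right)^{2} \left(6 - 3 + \left(-3\right)^{2}\right) + 319\right)^{2} = \left(9 \left(6 - 3 + 9\right) + 319\right)^{2} = \left(9 \cdot 12 + 319\right)^{2} = \left(108 + 319\right)^{2} = 427^{2} = 182329$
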